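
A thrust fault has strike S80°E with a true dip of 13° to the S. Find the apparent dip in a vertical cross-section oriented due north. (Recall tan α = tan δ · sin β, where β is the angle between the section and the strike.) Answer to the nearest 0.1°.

The section lies 80° from the strike.
tan(apparent dip) = tan 13° · sin 80° = 0.2274
apparent dip = arctan 0.2274 = 12.81°

12.8°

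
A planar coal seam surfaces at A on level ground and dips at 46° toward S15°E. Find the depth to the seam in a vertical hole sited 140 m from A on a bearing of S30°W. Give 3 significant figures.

The hole lies 45° from the dip direction, so the down-dip offset is 140 × cos 45° = 98.99 m.
Depth = down-dip offset × tan(dip) = 98.99 × tan 46° = 98.99 × 1.0355
Depth = 102.51 m

103 m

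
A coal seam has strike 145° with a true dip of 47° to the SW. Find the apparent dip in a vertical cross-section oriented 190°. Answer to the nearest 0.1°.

37.2°

The strike is 145° and the section trends 190°; the acute angle between them is β = 45°.
tan α = tan 47° × sin 45° = 1.0724 × 0.7071 = 0.7583
apparent dip = arctan 0.7583 = 37.17°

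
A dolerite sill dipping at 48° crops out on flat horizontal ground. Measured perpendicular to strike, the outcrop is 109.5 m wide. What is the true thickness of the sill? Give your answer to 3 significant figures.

81.4 m

True thickness t = w · sin(dip) = 109.5 × sin 48°
t = 109.5 × 0.7431 = 81.374 m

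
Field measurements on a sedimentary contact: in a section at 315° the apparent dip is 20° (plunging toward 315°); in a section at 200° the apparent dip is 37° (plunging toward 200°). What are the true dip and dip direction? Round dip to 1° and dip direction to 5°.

Represent each trace as a vector plunging at its apparent dip toward its trend (east-north-up frame): v₁ = (-0.664, 0.664, -0.342), v₂ = (-0.273, -0.750, -0.602).
Cross product v₁ × v₂ gives the pole to the plane: n ∝ (-0.657, -0.306, 0.680).
True dip = arccos(n_z / |n|) = arccos(0.6844) = 46.8°.
Dip direction = atan2(-0.657, -0.306) = 245° (azimuth of n's horizontal projection).

true dip 47°, dip direction 245°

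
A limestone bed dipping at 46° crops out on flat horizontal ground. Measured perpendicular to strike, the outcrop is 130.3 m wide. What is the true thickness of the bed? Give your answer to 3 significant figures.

True thickness t = w · sin(dip) = 130.3 × sin 46°
t = 130.3 × 0.7193 = 93.730 m

93.7 m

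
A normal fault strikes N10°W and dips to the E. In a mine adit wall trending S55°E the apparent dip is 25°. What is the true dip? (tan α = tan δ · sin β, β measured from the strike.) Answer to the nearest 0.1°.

33.4°

The section is 45° from the strike.
tan δ = tan α / sin β = tan 25° / sin 45° = 0.4663 / 0.7071 = 0.6595
δ = arctan(0.6595) = 33.40°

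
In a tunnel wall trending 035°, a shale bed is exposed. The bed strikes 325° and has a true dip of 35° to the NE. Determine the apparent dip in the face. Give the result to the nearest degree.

Angle between strike (325°) and section (035°): β = 70°.
tan α = tan 35° × sin 70° = 0.7002 × 0.9397 = 0.6580
apparent dip = arctan 0.6580 = 33.34°

33°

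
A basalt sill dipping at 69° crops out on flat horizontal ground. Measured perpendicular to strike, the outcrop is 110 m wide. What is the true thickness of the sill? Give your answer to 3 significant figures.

True thickness t = w · sin(dip) = 110 × sin 69°
t = 110 × 0.9336 = 102.694 m

103 m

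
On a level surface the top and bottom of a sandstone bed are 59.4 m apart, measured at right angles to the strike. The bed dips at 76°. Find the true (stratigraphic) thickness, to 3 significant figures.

57.6 m

True thickness t = w · sin(dip) = 59.4 × sin 76°
t = 59.4 × 0.9703 = 57.636 m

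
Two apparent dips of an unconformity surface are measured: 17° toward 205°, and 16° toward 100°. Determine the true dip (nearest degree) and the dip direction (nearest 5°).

true dip 26°, dip direction 155°

Represent each trace as a vector plunging at its apparent dip toward its trend (east-north-up frame): v₁ = (-0.404, -0.867, -0.292), v₂ = (0.947, -0.167, -0.276).
Cross product v₁ × v₂ gives the pole to the plane: n ∝ (0.190, -0.388, 0.888).
True dip = arccos(n_z / |n|) = arccos(0.8991) = 26.0°.
Dip direction = azimuth of (n_x, n_y) = atan2(0.190, -0.388) = 154°.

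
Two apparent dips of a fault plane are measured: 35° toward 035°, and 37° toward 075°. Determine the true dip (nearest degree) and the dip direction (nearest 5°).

Each apparent-dip line lies in the plane. As unit vectors (x east, y north, z up), v₁ plunges 35°→035° and v₂ plunges 37°→075°.
The plane normal is n = v₁ × v₂ ∝ (0.285, 0.160, 0.421).
True dip = arccos(n_z / |n|) = arccos(0.7895) = 37.9°.
The horizontal component of n points toward azimuth atan2(n_x, n_y) = 61°, the dip direction.

true dip 38°, dip direction 060°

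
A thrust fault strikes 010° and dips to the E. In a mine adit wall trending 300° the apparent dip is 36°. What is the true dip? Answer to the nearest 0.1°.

37.7°

β = acute angle between strike 010° and section 300° = 70°.
tan δ = tan α / sin β = tan 36° / sin 70° = 0.7265 / 0.9397 = 0.7732
δ = arctan(0.7732) = 37.71°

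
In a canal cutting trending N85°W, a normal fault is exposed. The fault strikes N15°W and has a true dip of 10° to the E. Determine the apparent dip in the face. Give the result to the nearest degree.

9°

The section lies 70° from the strike.
tan(apparent dip) = tan 10° · sin 70° = 0.1657
apparent dip = arctan 0.1657 = 9.41°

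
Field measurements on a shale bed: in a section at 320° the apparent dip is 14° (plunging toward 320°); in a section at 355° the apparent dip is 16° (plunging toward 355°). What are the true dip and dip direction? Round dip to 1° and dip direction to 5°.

true dip 16°, dip direction 350°

The two traces are lines in the plane: v₁ = (sin 320°·cos 14°, cos 320°·cos 14°, −sin 14°), v₂ = (sin 355°·cos 16°, cos 355°·cos 16°, −sin 16°).
Cross product v₁ × v₂ gives the pole to the plane: n ∝ (-0.027, 0.152, 0.535).
True dip = arccos(n_z / |n|) = arccos(0.9610) = 16.1°.
Dip direction = atan2(-0.027, 0.152) = 350° (azimuth of n's horizontal projection).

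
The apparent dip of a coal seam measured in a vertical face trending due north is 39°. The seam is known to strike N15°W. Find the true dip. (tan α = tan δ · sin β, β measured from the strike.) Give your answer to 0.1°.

72.3°

β = acute angle between strike N15°W and section due north = 15°.
tan δ = tan α / sin β = tan 39° / sin 15° = 0.8098 / 0.2588 = 3.1288
δ = arctan(3.1288) = 72.28°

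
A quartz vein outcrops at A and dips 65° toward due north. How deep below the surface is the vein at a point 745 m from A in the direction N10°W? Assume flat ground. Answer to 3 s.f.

1570 m

The hole lies 10° from the dip direction, so the down-dip offset is 745 × cos 10° = 733.68 m.
Depth = down-dip offset × tan(dip) = 733.68 × tan 65° = 733.68 × 2.1445
Depth = 1573.39 m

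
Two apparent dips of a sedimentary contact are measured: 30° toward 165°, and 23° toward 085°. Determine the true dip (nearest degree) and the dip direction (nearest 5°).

The two traces are lines in the plane: v₁ = (sin 165°·cos 30°, cos 165°·cos 30°, −sin 30°), v₂ = (sin 85°·cos 23°, cos 85°·cos 23°, −sin 23°).
The plane normal is n = v₁ × v₂ ∝ (0.367, -0.371, 0.785).
True dip = arccos(n_z / |n|) = arccos(0.8328) = 33.6°.
Dip direction = azimuth of (n_x, n_y) = atan2(0.367, -0.371) = 135°.

true dip 34°, dip direction 135°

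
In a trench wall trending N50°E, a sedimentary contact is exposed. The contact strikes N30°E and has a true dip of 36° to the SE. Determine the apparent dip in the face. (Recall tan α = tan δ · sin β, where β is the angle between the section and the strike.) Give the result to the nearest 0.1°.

Angle between strike (N30°E) and section (N50°E): β = 20°.
tan(apparent dip) = tan 36° · sin 20° = 0.2485
apparent dip = arctan 0.2485 = 13.95°

14.0°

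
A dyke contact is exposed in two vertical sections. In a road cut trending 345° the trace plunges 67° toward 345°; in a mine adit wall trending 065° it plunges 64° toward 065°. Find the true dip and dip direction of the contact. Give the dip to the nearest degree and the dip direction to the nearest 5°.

Represent each trace as a vector plunging at its apparent dip toward its trend (east-north-up frame): v₁ = (-0.101, 0.377, -0.921), v₂ = (0.397, 0.185, -0.899).
n = v₁ × v₂ = (0.169, 0.457, 0.169) (taken with n_z > 0).
Dip δ = arctan(|n_h|/n_z) = arctan(0.487/0.169) = 70.9°.
Dip direction = azimuth of (n_x, n_y) = atan2(0.169, 0.457) = 20°.

true dip 71°, dip direction 020°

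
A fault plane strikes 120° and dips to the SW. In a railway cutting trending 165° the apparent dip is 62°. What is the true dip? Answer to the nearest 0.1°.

The section is 45° from the strike.
tan δ = tan α / sin β = tan 62° / sin 45° = 1.8807 / 0.7071 = 2.6597
δ = arctan(2.6597) = 69.39°

69.4°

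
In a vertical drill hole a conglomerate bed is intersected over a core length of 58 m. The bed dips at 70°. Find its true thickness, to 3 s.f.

True thickness t = h · cos(dip) = 58 × cos 70°
t = 58 × 0.3420 = 19.837 m

19.8 m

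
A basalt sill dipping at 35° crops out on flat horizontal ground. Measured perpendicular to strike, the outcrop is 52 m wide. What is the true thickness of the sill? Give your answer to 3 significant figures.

True thickness t = w · sin(dip) = 52 × sin 35°
t = 52 × 0.5736 = 29.826 m

29.8 m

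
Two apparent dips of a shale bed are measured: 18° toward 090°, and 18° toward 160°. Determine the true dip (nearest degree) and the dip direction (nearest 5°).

Represent each trace as a vector plunging at its apparent dip toward its trend (east-north-up frame): v₁ = (0.951, 0.000, -0.309), v₂ = (0.325, -0.894, -0.309).
The plane normal is n = v₁ × v₂ ∝ (0.276, -0.193, 0.850).
tan δ = √(n_x²+n_y²)/n_z = 0.337/0.850, so δ = 21.6°.
The horizontal component of n points toward azimuth atan2(n_x, n_y) = 125°, the dip direction.

true dip 22°, dip direction 125°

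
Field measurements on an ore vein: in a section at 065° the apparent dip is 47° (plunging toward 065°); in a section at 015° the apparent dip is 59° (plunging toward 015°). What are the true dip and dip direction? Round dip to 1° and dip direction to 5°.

Represent each trace as a vector plunging at its apparent dip toward its trend (east-north-up frame): v₁ = (0.618, 0.288, -0.731), v₂ = (0.133, 0.497, -0.857).
n = v₁ × v₂ = (0.117, 0.432, 0.269) (taken with n_z > 0).
True dip = arccos(n_z / |n|) = arccos(0.5150) = 59.0°.
Dip direction = atan2(0.117, 0.432) = 15° (azimuth of n's horizontal projection).

true dip 59°, dip direction 015°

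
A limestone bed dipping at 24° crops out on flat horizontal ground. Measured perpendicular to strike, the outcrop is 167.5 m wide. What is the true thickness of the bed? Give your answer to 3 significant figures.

68.1 m

True thickness t = w · sin(dip) = 167.5 × sin 24°
t = 167.5 × 0.4067 = 68.128 m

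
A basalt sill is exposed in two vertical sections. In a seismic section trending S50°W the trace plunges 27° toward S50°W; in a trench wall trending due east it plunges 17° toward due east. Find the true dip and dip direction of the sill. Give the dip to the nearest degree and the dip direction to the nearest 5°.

true dip 50°, dip direction 165°

Represent each trace as a vector plunging at its apparent dip toward its trend (east-north-up frame): v₁ = (-0.683, -0.573, -0.454), v₂ = (0.956, 0.000, -0.292).
The plane normal is n = v₁ × v₂ ∝ (0.167, -0.634, 0.548).
tan δ = √(n_x²+n_y²)/n_z = 0.655/0.548, so δ = 50.1°.
Dip direction = azimuth of (n_x, n_y) = atan2(0.167, -0.634) = 165°.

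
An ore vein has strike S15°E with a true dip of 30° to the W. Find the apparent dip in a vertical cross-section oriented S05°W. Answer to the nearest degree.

11°

The strike is S15°E and the section trends S05°W; the acute angle between them is β = 20°.
tan α = tan 30° × sin 20° = 0.5774 × 0.3420 = 0.1975
α = arctan(0.1975) = 11.17°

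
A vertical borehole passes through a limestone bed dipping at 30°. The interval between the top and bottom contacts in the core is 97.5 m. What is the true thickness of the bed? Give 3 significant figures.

84.4 m

True thickness t = h · cos(dip) = 97.5 × cos 30°
t = 97.5 × 0.8660 = 84.437 m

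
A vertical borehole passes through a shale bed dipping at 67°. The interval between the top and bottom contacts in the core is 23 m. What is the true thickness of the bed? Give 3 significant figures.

True thickness t = h · cos(dip) = 23 × cos 67°
t = 23 × 0.3907 = 8.987 m

8.99 m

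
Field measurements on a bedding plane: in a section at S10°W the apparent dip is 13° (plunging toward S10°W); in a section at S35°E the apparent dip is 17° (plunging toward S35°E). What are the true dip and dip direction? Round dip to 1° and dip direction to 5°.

true dip 17°, dip direction 150°

The two traces are lines in the plane: v₁ = (sin 190°·cos 13°, cos 190°·cos 13°, −sin 13°), v₂ = (sin 145°·cos 17°, cos 145°·cos 17°, −sin 17°).
n = v₁ × v₂ = (0.104, -0.173, 0.659) (taken with n_z > 0).
tan δ = √(n_x²+n_y²)/n_z = 0.202/0.659, so δ = 17.0°.
Dip direction = atan2(0.104, -0.173) = 149° (azimuth of n's horizontal projection).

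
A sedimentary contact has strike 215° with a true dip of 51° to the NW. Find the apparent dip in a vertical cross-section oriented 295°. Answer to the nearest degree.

The strike is 215° and the section trends 295°; the acute angle between them is β = 80°.
tan(apparent dip) = tan 51° · sin 80° = 1.2161
apparent dip = arctan 1.2161 = 50.57°

51°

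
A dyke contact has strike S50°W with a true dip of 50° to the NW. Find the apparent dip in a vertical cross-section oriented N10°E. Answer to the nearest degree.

The strike is S50°W and the section trends N10°E; the acute angle between them is β = 40°.
tan α = tan 50° × sin 40° = 1.1918 × 0.6428 = 0.7660
α = arctan(0.7660) = 37.45°

37°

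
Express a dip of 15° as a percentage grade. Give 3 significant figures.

grade % = 100 × tan 15° = 100 × 0.2679

26.8%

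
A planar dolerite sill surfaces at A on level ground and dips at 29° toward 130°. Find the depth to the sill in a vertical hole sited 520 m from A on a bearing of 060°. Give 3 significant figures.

The hole lies 70° from the dip direction, so the down-dip offset is 520 × cos 70° = 177.85 m.
Depth = down-dip offset × tan(dip) = 177.85 × tan 29° = 177.85 × 0.5543
Depth = 98.58 m

98.6 m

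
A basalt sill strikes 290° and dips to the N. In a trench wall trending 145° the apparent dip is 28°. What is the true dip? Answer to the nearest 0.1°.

β = acute angle between strike 290° and section 145° = 35°.
tan δ = tan α / sin β = tan 28° / sin 35° = 0.5317 / 0.5736 = 0.9270
true dip = arctan 0.9270 = 42.83°

42.8°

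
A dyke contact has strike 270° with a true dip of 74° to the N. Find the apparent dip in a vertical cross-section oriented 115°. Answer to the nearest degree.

56°

The section lies 25° from the strike.
tan α = tan 74° × sin 25° = 3.4874 × 0.4226 = 1.4738
α = arctan(1.4738) = 55.84°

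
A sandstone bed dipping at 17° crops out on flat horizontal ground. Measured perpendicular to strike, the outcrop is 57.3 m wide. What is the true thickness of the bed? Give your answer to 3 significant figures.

16.8 m

True thickness t = w · sin(dip) = 57.3 × sin 17°
t = 57.3 × 0.2924 = 16.753 m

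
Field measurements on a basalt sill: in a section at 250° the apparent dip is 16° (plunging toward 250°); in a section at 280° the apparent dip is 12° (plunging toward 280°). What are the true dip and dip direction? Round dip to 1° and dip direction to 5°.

true dip 16°, dip direction 235°

The two traces are lines in the plane: v₁ = (sin 250°·cos 16°, cos 250°·cos 16°, −sin 16°), v₂ = (sin 280°·cos 12°, cos 280°·cos 12°, −sin 12°).
n = v₁ × v₂ = (-0.115, -0.078, 0.470) (taken with n_z > 0).
tan δ = √(n_x²+n_y²)/n_z = 0.139/0.470, so δ = 16.5°.
Dip direction = atan2(-0.115, -0.078) = 236° (azimuth of n's horizontal projection).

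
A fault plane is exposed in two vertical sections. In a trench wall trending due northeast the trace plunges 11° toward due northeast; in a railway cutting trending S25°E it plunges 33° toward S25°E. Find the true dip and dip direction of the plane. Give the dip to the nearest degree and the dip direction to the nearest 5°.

true dip 38°, dip direction 120°

Each apparent-dip line lies in the plane. As unit vectors (x east, y north, z up), v₁ plunges 11°→due northeast and v₂ plunges 33°→S25°E.
Cross product v₁ × v₂ gives the pole to the plane: n ∝ (0.523, -0.310, 0.774).
tan δ = √(n_x²+n_y²)/n_z = 0.608/0.774, so δ = 38.2°.
The horizontal component of n points toward azimuth atan2(n_x, n_y) = 121°, the dip direction.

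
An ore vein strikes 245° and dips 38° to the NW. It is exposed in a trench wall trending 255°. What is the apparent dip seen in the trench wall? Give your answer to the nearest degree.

Angle between strike (245°) and section (255°): β = 10°.
tan(apparent dip) = tan 38° · sin 10° = 0.1357
apparent dip = arctan 0.1357 = 7.73°

8°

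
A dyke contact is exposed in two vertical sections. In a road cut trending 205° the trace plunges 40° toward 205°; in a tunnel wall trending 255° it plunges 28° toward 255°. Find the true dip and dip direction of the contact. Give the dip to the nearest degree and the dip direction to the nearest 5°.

true dip 40°, dip direction 205°

Each apparent-dip line lies in the plane. As unit vectors (x east, y north, z up), v₁ plunges 40°→205° and v₂ plunges 28°→255°.
n = v₁ × v₂ = (-0.179, -0.396, 0.518) (taken with n_z > 0).
True dip = arccos(n_z / |n|) = arccos(0.7660) = 40.0°.
Dip direction = atan2(-0.179, -0.396) = 204° (azimuth of n's horizontal projection).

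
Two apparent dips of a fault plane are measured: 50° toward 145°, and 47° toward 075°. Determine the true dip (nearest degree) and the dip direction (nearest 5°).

The two traces are lines in the plane: v₁ = (sin 145°·cos 50°, cos 145°·cos 50°, −sin 50°), v₂ = (sin 75°·cos 47°, cos 75°·cos 47°, −sin 47°).
Cross product v₁ × v₂ gives the pole to the plane: n ∝ (0.520, -0.235, 0.412).
Dip δ = arctan(|n_h|/n_z) = arctan(0.571/0.412) = 54.2°.
Dip direction = azimuth of (n_x, n_y) = atan2(0.520, -0.235) = 114°.

true dip 54°, dip direction 115°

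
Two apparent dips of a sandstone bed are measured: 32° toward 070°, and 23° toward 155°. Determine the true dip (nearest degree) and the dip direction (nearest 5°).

The two traces are lines in the plane: v₁ = (sin 70°·cos 32°, cos 70°·cos 32°, −sin 32°), v₂ = (sin 155°·cos 23°, cos 155°·cos 23°, −sin 23°).
Cross product v₁ × v₂ gives the pole to the plane: n ∝ (0.555, -0.105, 0.778).
tan δ = √(n_x²+n_y²)/n_z = 0.565/0.778, so δ = 36.0°.
Dip direction = atan2(0.555, -0.105) = 101° (azimuth of n's horizontal projection).

true dip 36°, dip direction 100°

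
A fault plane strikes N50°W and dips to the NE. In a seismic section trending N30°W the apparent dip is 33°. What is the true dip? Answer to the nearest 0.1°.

β = acute angle between strike N50°W and section N30°W = 20°.
tan(true dip) = tan 33° / sin 20° = 1.8987
true dip = arctan 1.8987 = 62.23°

62.2°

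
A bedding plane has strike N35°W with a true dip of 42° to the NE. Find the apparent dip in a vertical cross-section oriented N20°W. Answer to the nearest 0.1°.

13.1°

Angle between strike (N35°W) and section (N20°W): β = 15°.
tan(apparent dip) = tan 42° · sin 15° = 0.2330
apparent dip = arctan 0.2330 = 13.12°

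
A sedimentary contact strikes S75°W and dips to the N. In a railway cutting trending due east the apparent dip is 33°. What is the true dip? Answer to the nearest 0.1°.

The section is 15° from the strike.
tan(true dip) = tan 33° / sin 15° = 2.5091
true dip = arctan 2.5091 = 68.27°

68.3°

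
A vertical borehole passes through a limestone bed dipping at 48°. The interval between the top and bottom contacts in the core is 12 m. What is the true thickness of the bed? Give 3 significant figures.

True thickness t = h · cos(dip) = 12 × cos 48°
t = 12 × 0.6691 = 8.030 m

8.03 m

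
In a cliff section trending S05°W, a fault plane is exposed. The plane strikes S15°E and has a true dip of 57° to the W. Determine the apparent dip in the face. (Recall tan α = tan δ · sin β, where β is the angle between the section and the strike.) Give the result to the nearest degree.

The strike is S15°E and the section trends S05°W; the acute angle between them is β = 20°.
tan α = tan 57° × sin 20° = 1.5399 × 0.3420 = 0.5267
α = arctan(0.5267) = 27.77°

28°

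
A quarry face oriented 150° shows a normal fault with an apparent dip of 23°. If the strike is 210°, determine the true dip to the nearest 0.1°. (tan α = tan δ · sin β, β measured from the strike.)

26.1°

The section is 60° from the strike.
tan δ = tan α / sin β = tan 23° / sin 60° = 0.4245 / 0.8660 = 0.4901
true dip = arctan 0.4901 = 26.11°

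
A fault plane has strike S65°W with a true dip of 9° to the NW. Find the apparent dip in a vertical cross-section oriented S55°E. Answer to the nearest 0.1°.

The strike is S65°W and the section trends S55°E; the acute angle between them is β = 60°.
tan(apparent dip) = tan 9° · sin 60° = 0.1372
α = arctan(0.1372) = 7.81°

7.8°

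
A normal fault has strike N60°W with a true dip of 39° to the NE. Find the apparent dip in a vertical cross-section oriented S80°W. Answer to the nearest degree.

Angle between strike (N60°W) and section (S80°W): β = 40°.
tan α = tan 39° × sin 40° = 0.8098 × 0.6428 = 0.5205
α = arctan(0.5205) = 27.50°

27°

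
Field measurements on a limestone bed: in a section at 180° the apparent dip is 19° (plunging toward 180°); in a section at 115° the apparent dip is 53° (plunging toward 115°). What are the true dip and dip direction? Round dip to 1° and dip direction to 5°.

true dip 53°, dip direction 105°

The two traces are lines in the plane: v₁ = (sin 180°·cos 19°, cos 180°·cos 19°, −sin 19°), v₂ = (sin 115°·cos 53°, cos 115°·cos 53°, −sin 53°).
Cross product v₁ × v₂ gives the pole to the plane: n ∝ (0.672, -0.178, 0.516).
Dip δ = arctan(|n_h|/n_z) = arctan(0.695/0.516) = 53.4°.
Dip direction = azimuth of (n_x, n_y) = atan2(0.672, -0.178) = 105°.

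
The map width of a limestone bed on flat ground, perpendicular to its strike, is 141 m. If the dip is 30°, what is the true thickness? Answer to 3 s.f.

70.5 m

True thickness t = w · sin(dip) = 141 × sin 30°
t = 141 × 0.5000 = 70.500 m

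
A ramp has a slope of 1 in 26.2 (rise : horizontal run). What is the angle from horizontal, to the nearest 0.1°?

tan θ = 1/26.2 = 0.0382
θ = arctan(0.0382) = 2.19°

2.2°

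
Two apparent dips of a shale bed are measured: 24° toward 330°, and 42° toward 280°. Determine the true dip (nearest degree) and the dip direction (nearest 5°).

true dip 43°, dip direction 270°

The two traces are lines in the plane: v₁ = (sin 330°·cos 24°, cos 330°·cos 24°, −sin 24°), v₂ = (sin 280°·cos 42°, cos 280°·cos 42°, −sin 42°).
The plane normal is n = v₁ × v₂ ∝ (-0.477, -0.008, 0.520).
Dip δ = arctan(|n_h|/n_z) = arctan(0.477/0.520) = 42.5°.
Dip direction = atan2(-0.477, -0.008) = 269° (azimuth of n's horizontal projection).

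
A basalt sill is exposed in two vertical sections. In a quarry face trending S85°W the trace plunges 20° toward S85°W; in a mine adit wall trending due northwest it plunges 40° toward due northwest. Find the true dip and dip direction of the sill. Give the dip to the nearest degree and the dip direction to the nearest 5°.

true dip 41°, dip direction 330°

Represent each trace as a vector plunging at its apparent dip toward its trend (east-north-up frame): v₁ = (-0.936, -0.082, -0.342), v₂ = (-0.542, 0.542, -0.643).
The plane normal is n = v₁ × v₂ ∝ (-0.238, 0.416, 0.551).
True dip = arccos(n_z / |n|) = arccos(0.7545) = 41.0°.
Dip direction = azimuth of (n_x, n_y) = atan2(-0.238, 0.416) = 330°.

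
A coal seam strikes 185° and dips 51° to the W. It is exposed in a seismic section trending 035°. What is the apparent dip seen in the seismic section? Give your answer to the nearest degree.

32°

The section lies 30° from the strike.
tan α = tan 51° × sin 30° = 1.2349 × 0.5000 = 0.6174
apparent dip = arctan 0.6174 = 31.69°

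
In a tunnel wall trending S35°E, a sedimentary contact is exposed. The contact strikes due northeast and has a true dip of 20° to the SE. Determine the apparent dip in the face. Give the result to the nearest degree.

20°

Angle between strike (due northeast) and section (S35°E): β = 80°.
tan(apparent dip) = tan 20° · sin 80° = 0.3584
α = arctan(0.3584) = 19.72°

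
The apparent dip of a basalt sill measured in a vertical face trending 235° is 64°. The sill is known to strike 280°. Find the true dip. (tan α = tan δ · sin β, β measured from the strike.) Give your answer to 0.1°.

71.0°

β = acute angle between strike 280° and section 235° = 45°.
tan δ = tan α / sin β = tan 64° / sin 45° = 2.0503 / 0.7071 = 2.8996
δ = arctan(2.8996) = 70.97°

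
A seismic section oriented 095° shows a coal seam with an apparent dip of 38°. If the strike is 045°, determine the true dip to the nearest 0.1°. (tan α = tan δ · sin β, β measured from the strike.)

The section is 50° from the strike.
tan(true dip) = tan 38° / sin 50° = 1.0199
true dip = arctan 1.0199 = 45.56°

45.6°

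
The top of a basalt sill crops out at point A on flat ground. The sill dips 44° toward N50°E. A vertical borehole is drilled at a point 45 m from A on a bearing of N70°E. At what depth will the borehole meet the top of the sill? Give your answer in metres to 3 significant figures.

The hole lies 20° from the dip direction, so the down-dip offset is 45 × cos 20° = 42.29 m.
Depth = down-dip offset × tan(dip) = 42.29 × tan 44° = 42.29 × 0.9657
Depth = 40.84 m

40.8 m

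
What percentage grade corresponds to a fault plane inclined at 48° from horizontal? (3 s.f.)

grade % = 100 × tan 48° = 100 × 1.1106

111%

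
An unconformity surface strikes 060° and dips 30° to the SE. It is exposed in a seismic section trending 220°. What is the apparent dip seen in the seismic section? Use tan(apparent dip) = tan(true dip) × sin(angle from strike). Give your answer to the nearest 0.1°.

The section lies 20° from the strike.
tan α = tan 30° × sin 20° = 0.5774 × 0.3420 = 0.1975
α = arctan(0.1975) = 11.17°

11.2°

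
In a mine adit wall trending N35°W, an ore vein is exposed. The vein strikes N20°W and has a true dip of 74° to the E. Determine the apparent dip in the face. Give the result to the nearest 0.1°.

The strike is N20°W and the section trends N35°W; the acute angle between them is β = 15°.
tan(apparent dip) = tan 74° · sin 15° = 0.9026
α = arctan(0.9026) = 42.07°

42.1°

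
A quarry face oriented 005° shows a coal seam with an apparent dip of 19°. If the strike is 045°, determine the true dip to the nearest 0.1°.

28.2°

β = acute angle between strike 045° and section 005° = 40°.
tan δ = tan α / sin β = tan 19° / sin 40° = 0.3443 / 0.6428 = 0.5357
true dip = arctan 0.5357 = 28.18°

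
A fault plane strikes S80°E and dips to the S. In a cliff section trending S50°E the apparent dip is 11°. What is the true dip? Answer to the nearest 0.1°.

The section is 30° from the strike.
tan δ = tan α / sin β = tan 11° / sin 30° = 0.1944 / 0.5000 = 0.3888
true dip = arctan 0.3888 = 21.24°

21.2°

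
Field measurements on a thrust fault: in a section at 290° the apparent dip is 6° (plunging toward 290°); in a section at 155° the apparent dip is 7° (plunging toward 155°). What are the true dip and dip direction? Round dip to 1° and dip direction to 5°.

true dip 17°, dip direction 220°

Represent each trace as a vector plunging at its apparent dip toward its trend (east-north-up frame): v₁ = (-0.935, 0.340, -0.105), v₂ = (0.419, -0.900, -0.122).
n = v₁ × v₂ = (-0.135, -0.158, 0.698) (taken with n_z > 0).
tan δ = √(n_x²+n_y²)/n_z = 0.208/0.698, so δ = 16.6°.
The horizontal component of n points toward azimuth atan2(n_x, n_y) = 221°, the dip direction.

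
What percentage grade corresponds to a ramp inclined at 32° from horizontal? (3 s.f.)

grade % = 100 × tan 32° = 100 × 0.6249

62.5%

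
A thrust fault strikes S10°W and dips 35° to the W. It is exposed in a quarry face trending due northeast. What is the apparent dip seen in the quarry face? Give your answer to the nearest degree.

22°

The strike is S10°W and the section trends due northeast; the acute angle between them is β = 35°.
tan(apparent dip) = tan 35° · sin 35° = 0.4016
α = arctan(0.4016) = 21.88°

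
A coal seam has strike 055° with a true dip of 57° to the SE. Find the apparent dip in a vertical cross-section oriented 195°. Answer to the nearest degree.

The section lies 40° from the strike.
tan α = tan 57° × sin 40° = 1.5399 × 0.6428 = 0.9898
α = arctan(0.9898) = 44.71°

45°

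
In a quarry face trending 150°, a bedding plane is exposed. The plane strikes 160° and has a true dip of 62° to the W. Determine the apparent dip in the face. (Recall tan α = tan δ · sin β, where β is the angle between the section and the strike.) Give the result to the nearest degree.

18°

The strike is 160° and the section trends 150°; the acute angle between them is β = 10°.
tan α = tan 62° × sin 10° = 1.8807 × 0.1736 = 0.3266
apparent dip = arctan 0.3266 = 18.09°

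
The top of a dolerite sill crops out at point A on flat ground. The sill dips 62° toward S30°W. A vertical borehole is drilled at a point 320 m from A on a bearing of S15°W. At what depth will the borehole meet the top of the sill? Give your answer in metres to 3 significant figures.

581 m

The hole lies 15° from the dip direction, so the down-dip offset is 320 × cos 15° = 309.10 m.
Depth = down-dip offset × tan(dip) = 309.10 × tan 62° = 309.10 × 1.8807
Depth = 581.33 m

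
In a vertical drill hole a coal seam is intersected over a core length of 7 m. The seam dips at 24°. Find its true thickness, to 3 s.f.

True thickness t = h · cos(dip) = 7 × cos 24°
t = 7 × 0.9135 = 6.395 m

6.39 m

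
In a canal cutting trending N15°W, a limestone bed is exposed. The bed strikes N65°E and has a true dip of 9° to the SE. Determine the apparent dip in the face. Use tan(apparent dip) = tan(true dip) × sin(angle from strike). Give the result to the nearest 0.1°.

8.9°

Angle between strike (N65°E) and section (N15°W): β = 80°.
tan α = tan 9° × sin 80° = 0.1584 × 0.9848 = 0.1560
apparent dip = arctan 0.1560 = 8.87°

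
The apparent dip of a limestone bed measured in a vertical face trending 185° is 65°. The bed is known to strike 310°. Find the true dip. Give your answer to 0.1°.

69.1°

The section is 55° from the strike.
tan(true dip) = tan 65° / sin 55° = 2.6180
δ = arctan(2.6180) = 69.09°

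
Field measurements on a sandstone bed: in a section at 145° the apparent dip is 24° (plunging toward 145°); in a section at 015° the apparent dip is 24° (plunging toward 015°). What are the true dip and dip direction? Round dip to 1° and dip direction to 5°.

true dip 46°, dip direction 080°

Represent each trace as a vector plunging at its apparent dip toward its trend (east-north-up frame): v₁ = (0.524, -0.748, -0.407), v₂ = (0.236, 0.882, -0.407).
The plane normal is n = v₁ × v₂ ∝ (0.663, 0.117, 0.639).
Dip δ = arctan(|n_h|/n_z) = arctan(0.674/0.639) = 46.5°.
The horizontal component of n points toward azimuth atan2(n_x, n_y) = 80°, the dip direction.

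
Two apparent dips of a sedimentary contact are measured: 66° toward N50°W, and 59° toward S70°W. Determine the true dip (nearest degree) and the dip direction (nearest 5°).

Each apparent-dip line lies in the plane. As unit vectors (x east, y north, z up), v₁ plunges 66°→N50°W and v₂ plunges 59°→S70°W.
Cross product v₁ × v₂ gives the pole to the plane: n ∝ (-0.385, 0.175, 0.181).
True dip = arccos(n_z / |n|) = arccos(0.3942) = 66.8°.
Dip direction = atan2(-0.385, 0.175) = 294° (azimuth of n's horizontal projection).

true dip 67°, dip direction 295°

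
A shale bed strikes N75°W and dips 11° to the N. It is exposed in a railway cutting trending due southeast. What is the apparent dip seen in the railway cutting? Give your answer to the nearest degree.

6°

Angle between strike (N75°W) and section (due southeast): β = 30°.
tan α = tan 11° × sin 30° = 0.1944 × 0.5000 = 0.0972
α = arctan(0.0972) = 5.55°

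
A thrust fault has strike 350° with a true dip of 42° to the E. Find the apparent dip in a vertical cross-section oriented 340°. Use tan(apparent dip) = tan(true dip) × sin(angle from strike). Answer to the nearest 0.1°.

8.9°

The strike is 350° and the section trends 340°; the acute angle between them is β = 10°.
tan α = tan 42° × sin 10° = 0.9004 × 0.1736 = 0.1564
α = arctan(0.1564) = 8.89°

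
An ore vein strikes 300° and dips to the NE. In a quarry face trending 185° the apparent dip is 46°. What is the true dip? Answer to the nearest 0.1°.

48.8°

β = acute angle between strike 300° and section 185° = 65°.
tan(true dip) = tan 46° / sin 65° = 1.1426
δ = arctan(1.1426) = 48.81°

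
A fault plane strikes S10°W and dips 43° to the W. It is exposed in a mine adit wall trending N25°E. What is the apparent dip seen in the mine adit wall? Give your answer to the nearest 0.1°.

The strike is S10°W and the section trends N25°E; the acute angle between them is β = 15°.
tan(apparent dip) = tan 43° · sin 15° = 0.2414
α = arctan(0.2414) = 13.57°

13.6°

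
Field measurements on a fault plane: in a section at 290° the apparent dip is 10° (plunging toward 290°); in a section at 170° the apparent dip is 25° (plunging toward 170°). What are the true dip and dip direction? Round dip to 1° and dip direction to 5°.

Represent each trace as a vector plunging at its apparent dip toward its trend (east-north-up frame): v₁ = (-0.925, 0.337, -0.174), v₂ = (0.157, -0.893, -0.423).
The plane normal is n = v₁ × v₂ ∝ (-0.297, -0.418, 0.773).
tan δ = √(n_x²+n_y²)/n_z = 0.513/0.773, so δ = 33.6°.
Dip direction = azimuth of (n_x, n_y) = atan2(-0.297, -0.418) = 215°.

true dip 34°, dip direction 215°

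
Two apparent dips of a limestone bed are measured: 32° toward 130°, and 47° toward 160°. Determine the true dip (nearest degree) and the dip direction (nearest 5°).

true dip 51°, dip direction 190°

Represent each trace as a vector plunging at its apparent dip toward its trend (east-north-up frame): v₁ = (0.650, -0.545, -0.530), v₂ = (0.233, -0.641, -0.731).
n = v₁ × v₂ = (-0.059, -0.352, 0.289) (taken with n_z > 0).
Dip δ = arctan(|n_h|/n_z) = arctan(0.356/0.289) = 50.9°.
Dip direction = atan2(-0.059, -0.352) = 190° (azimuth of n's horizontal projection).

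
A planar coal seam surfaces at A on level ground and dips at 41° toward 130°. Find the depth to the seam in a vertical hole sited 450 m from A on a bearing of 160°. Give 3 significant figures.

339 m

The hole lies 30° from the dip direction, so the down-dip offset is 450 × cos 30° = 389.71 m.
Depth = down-dip offset × tan(dip) = 389.71 × tan 41° = 389.71 × 0.8693
Depth = 338.77 m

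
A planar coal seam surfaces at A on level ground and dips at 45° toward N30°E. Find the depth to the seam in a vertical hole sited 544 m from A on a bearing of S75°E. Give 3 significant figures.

141 m

The hole lies 75° from the dip direction, so the down-dip offset is 544 × cos 75° = 140.80 m.
Depth = down-dip offset × tan(dip) = 140.80 × tan 45° = 140.80 × 1.0000
Depth = 140.80 m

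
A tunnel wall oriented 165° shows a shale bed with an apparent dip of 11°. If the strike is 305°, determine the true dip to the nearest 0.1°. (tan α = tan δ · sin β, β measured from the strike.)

β = acute angle between strike 305° and section 165° = 40°.
tan(true dip) = tan 11° / sin 40° = 0.3024
δ = arctan(0.3024) = 16.83°

16.8°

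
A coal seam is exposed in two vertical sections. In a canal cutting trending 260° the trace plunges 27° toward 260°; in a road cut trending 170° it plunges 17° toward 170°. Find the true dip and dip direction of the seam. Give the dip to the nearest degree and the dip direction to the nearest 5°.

true dip 31°, dip direction 230°

Each apparent-dip line lies in the plane. As unit vectors (x east, y north, z up), v₁ plunges 27°→260° and v₂ plunges 17°→170°.
Cross product v₁ × v₂ gives the pole to the plane: n ∝ (-0.382, -0.332, 0.852).
tan δ = √(n_x²+n_y²)/n_z = 0.506/0.852, so δ = 30.7°.
The horizontal component of n points toward azimuth atan2(n_x, n_y) = 229°, the dip direction.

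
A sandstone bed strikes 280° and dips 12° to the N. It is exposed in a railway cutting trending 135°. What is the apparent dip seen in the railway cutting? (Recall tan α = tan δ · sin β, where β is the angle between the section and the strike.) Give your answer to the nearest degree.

The strike is 280° and the section trends 135°; the acute angle between them is β = 35°.
tan(apparent dip) = tan 12° · sin 35° = 0.1219
apparent dip = arctan 0.1219 = 6.95°

7°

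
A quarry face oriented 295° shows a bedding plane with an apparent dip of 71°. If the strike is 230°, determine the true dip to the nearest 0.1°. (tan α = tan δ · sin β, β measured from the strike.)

β = acute angle between strike 230° and section 295° = 65°.
tan(true dip) = tan 71° / sin 65° = 3.2044
true dip = arctan 3.2044 = 72.67°

72.7°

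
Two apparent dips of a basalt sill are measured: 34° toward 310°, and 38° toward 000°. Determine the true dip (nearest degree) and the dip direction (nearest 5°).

true dip 39°, dip direction 345°

Each apparent-dip line lies in the plane. As unit vectors (x east, y north, z up), v₁ plunges 34°→310° and v₂ plunges 38°→000°.
The plane normal is n = v₁ × v₂ ∝ (-0.113, 0.391, 0.500).
Dip δ = arctan(|n_h|/n_z) = arctan(0.407/0.500) = 39.1°.
Dip direction = azimuth of (n_x, n_y) = atan2(-0.113, 0.391) = 344°.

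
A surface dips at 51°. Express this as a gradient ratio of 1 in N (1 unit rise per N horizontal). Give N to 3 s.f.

1 : N means tan θ = 1/N, so N = 1/tan 51° = 1/1.2349

1 in 0.810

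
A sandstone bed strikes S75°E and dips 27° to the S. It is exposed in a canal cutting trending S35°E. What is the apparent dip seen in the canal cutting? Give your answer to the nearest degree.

Angle between strike (S75°E) and section (S35°E): β = 40°.
tan α = tan 27° × sin 40° = 0.5095 × 0.6428 = 0.3275
α = arctan(0.3275) = 18.13°

18°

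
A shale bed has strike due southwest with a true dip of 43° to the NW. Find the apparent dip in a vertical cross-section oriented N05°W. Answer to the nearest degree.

The section lies 50° from the strike.
tan α = tan 43° × sin 50° = 0.9325 × 0.7660 = 0.7143
α = arctan(0.7143) = 35.54°

36°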